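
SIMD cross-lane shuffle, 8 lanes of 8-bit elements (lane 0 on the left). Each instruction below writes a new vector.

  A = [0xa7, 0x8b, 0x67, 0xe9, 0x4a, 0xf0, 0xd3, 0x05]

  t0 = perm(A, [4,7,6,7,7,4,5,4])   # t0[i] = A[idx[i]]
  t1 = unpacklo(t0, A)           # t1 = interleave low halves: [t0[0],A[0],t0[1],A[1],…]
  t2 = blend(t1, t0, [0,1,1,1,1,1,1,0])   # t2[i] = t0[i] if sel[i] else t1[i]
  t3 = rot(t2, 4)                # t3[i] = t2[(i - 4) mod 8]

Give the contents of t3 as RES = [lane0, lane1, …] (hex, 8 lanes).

t0 = [0x4a, 0x05, 0xd3, 0x05, 0x05, 0x4a, 0xf0, 0x4a]
t1 = [0x4a, 0xa7, 0x05, 0x8b, 0xd3, 0x67, 0x05, 0xe9]
t2 = [0x4a, 0x05, 0xd3, 0x05, 0x05, 0x4a, 0xf0, 0xe9]
t3 = [0x05, 0x4a, 0xf0, 0xe9, 0x4a, 0x05, 0xd3, 0x05]

RES = [0x05, 0x4a, 0xf0, 0xe9, 0x4a, 0x05, 0xd3, 0x05]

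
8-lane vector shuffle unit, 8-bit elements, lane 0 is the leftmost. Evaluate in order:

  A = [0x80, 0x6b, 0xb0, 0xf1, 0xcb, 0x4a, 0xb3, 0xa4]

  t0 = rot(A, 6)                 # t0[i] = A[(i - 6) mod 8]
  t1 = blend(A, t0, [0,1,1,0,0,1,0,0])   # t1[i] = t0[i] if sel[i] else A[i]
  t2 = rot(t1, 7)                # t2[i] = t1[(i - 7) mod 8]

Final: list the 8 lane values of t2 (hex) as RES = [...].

  t0: b0 f1 cb 4a b3 a4 80 6b
  t1: 80 f1 cb f1 cb a4 b3 a4
  t2: f1 cb f1 cb a4 b3 a4 80

RES = [ 0xf1  0xcb  0xf1  0xcb  0xa4  0xb3  0xa4  0x80 ]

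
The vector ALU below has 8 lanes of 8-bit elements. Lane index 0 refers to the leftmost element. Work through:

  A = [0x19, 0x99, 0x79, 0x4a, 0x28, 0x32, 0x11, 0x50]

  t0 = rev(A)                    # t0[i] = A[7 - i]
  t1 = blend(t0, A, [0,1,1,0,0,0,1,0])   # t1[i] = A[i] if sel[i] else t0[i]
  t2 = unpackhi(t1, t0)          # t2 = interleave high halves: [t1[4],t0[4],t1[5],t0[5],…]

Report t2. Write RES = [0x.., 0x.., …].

RES = [0x4a, 0x4a, 0x79, 0x79, 0x11, 0x99, 0x19, 0x19]

t0 = [0x50, 0x11, 0x32, 0x28, 0x4a, 0x79, 0x99, 0x19]
t1 = [0x50, 0x99, 0x79, 0x28, 0x4a, 0x79, 0x11, 0x19]
t2 = [0x4a, 0x4a, 0x79, 0x79, 0x11, 0x99, 0x19, 0x19]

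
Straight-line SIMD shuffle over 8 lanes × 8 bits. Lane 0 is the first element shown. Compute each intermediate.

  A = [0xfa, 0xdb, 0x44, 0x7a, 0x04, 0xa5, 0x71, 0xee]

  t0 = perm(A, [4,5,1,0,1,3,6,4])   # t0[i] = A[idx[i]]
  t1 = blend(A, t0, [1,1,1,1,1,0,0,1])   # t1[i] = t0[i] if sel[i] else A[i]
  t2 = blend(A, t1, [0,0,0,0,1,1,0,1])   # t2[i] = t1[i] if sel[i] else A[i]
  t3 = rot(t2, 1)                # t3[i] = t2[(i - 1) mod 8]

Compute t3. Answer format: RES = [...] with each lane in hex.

→ t0 |04|a5|db|fa|db|7a|71|04|
→ t1 |04|a5|db|fa|db|a5|71|04|
→ t2 |fa|db|44|7a|db|a5|71|04|
→ t3 |04|fa|db|44|7a|db|a5|71|

RES = [0x04, 0xfa, 0xdb, 0x44, 0x7a, 0xdb, 0xa5, 0x71]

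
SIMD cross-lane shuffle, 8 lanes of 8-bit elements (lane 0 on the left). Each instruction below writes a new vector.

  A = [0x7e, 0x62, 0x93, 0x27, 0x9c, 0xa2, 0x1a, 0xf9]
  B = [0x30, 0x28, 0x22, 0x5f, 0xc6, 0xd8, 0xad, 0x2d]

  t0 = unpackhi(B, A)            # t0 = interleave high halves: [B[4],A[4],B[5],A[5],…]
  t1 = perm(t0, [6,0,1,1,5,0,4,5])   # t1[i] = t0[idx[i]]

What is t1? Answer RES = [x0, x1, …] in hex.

RES = [ 0x2d  0xc6  0x9c  0x9c  0x1a  0xc6  0xad  0x1a ]

→ t0 |c6|9c|d8|a2|ad|1a|2d|f9|
→ t1 |2d|c6|9c|9c|1a|c6|ad|1a|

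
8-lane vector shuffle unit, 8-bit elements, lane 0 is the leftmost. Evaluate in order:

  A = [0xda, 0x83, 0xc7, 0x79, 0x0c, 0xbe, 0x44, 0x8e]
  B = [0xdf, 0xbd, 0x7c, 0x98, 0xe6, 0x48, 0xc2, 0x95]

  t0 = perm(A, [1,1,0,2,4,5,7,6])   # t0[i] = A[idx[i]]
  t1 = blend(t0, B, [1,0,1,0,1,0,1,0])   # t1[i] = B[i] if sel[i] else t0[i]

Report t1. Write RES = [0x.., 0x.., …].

RES = [ 0xdf  0x83  0x7c  0xc7  0xe6  0xbe  0xc2  0x44 ]

→ t0 |83|83|da|c7|0c|be|8e|44|
→ t1 |df|83|7c|c7|e6|be|c2|44|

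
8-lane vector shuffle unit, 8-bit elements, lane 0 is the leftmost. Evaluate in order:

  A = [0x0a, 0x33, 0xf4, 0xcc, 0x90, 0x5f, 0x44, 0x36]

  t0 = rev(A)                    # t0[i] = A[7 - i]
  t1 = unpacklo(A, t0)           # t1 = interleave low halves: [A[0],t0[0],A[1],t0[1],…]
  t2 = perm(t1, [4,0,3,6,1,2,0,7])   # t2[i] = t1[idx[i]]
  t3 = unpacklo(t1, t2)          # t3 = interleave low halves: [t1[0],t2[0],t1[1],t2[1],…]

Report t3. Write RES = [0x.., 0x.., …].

RES = [ 0x0a  0xf4  0x36  0x0a  0x33  0x44  0x44  0xcc ]

t0 = [0x36, 0x44, 0x5f, 0x90, 0xcc, 0xf4, 0x33, 0x0a]
t1 = [0x0a, 0x36, 0x33, 0x44, 0xf4, 0x5f, 0xcc, 0x90]
t2 = [0xf4, 0x0a, 0x44, 0xcc, 0x36, 0x33, 0x0a, 0x90]
t3 = [0x0a, 0xf4, 0x36, 0x0a, 0x33, 0x44, 0x44, 0xcc]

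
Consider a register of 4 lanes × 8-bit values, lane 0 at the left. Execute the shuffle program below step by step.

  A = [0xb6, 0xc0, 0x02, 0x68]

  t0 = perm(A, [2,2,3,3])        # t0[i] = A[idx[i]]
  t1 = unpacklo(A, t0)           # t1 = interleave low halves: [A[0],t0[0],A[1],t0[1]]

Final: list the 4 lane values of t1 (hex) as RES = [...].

t0 = [0x02, 0x02, 0x68, 0x68]
t1 = [0xb6, 0x02, 0xc0, 0x02]

RES = [0xb6, 0x02, 0xc0, 0x02]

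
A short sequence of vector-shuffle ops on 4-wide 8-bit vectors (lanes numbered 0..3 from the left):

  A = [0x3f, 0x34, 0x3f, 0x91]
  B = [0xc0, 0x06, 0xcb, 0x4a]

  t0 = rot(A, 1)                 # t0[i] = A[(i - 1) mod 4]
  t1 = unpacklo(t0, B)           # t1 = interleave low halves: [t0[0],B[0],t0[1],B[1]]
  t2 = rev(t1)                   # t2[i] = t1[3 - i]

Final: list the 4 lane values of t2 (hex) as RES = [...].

RES = [ 0x06  0x3f  0xc0  0x91 ]

→ t0 |91|3f|34|3f|
→ t1 |91|c0|3f|06|
→ t2 |06|3f|c0|91|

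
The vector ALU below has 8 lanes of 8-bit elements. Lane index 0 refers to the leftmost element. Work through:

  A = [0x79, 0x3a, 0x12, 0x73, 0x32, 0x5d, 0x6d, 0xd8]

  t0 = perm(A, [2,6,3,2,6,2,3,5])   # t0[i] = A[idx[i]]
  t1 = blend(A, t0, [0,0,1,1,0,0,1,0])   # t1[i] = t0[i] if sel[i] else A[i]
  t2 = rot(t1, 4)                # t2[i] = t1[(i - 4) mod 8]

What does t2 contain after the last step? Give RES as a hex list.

RES = [0x32, 0x5d, 0x73, 0xd8, 0x79, 0x3a, 0x73, 0x12]

  t0: 12 6d 73 12 6d 12 73 5d
  t1: 79 3a 73 12 32 5d 73 d8
  t2: 32 5d 73 d8 79 3a 73 12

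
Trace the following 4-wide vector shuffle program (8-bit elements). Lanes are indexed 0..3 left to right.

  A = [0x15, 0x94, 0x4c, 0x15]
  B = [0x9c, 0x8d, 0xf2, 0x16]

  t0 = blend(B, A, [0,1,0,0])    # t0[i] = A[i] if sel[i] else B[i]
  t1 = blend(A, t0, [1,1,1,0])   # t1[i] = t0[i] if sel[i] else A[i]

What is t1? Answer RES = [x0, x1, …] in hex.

t0 = [0x9c, 0x94, 0xf2, 0x16]
t1 = [0x9c, 0x94, 0xf2, 0x15]

RES = [0x9c, 0x94, 0xf2, 0x15]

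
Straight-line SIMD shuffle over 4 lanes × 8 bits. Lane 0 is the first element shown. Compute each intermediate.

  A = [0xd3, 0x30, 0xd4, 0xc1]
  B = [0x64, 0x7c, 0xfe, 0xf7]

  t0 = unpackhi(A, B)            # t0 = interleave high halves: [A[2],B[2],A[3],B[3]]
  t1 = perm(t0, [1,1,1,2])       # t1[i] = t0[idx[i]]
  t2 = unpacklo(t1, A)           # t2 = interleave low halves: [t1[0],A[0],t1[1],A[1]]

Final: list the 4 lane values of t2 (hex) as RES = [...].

t0 = [0xd4, 0xfe, 0xc1, 0xf7]
t1 = [0xfe, 0xfe, 0xfe, 0xc1]
t2 = [0xfe, 0xd3, 0xfe, 0x30]

RES = [ 0xfe  0xd3  0xfe  0x30 ]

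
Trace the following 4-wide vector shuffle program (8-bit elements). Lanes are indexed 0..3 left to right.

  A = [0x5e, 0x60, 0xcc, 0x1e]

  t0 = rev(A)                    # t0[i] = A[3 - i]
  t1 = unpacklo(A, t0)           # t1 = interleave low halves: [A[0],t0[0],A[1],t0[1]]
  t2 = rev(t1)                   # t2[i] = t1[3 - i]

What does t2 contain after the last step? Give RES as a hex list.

RES = [0xcc, 0x60, 0x1e, 0x5e]

t0 = [0x1e, 0xcc, 0x60, 0x5e]
t1 = [0x5e, 0x1e, 0x60, 0xcc]
t2 = [0xcc, 0x60, 0x1e, 0x5e]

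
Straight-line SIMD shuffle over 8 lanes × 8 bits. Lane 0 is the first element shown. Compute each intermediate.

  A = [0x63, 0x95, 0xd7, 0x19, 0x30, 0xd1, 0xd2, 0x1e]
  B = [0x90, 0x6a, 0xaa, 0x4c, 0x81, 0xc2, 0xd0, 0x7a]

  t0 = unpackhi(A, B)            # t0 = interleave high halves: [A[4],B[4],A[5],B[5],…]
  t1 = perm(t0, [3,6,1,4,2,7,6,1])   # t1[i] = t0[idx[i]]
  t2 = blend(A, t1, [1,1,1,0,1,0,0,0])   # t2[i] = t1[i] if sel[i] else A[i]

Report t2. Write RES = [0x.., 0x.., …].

→ t0 |30|81|d1|c2|d2|d0|1e|7a|
→ t1 |c2|1e|81|d2|d1|7a|1e|81|
→ t2 |c2|1e|81|19|d1|d1|d2|1e|

RES = [ 0xc2  0x1e  0x81  0x19  0xd1  0xd1  0xd2  0x1e ]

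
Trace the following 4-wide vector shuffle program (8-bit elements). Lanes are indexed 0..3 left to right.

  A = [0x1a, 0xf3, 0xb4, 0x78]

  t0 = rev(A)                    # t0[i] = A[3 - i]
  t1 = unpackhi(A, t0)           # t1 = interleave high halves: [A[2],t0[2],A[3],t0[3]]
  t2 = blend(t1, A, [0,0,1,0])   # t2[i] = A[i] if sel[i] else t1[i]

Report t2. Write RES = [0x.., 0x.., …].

→ t0 |78|b4|f3|1a|
→ t1 |b4|f3|78|1a|
→ t2 |b4|f3|b4|1a|

RES = [ 0xb4  0xf3  0xb4  0x1a ]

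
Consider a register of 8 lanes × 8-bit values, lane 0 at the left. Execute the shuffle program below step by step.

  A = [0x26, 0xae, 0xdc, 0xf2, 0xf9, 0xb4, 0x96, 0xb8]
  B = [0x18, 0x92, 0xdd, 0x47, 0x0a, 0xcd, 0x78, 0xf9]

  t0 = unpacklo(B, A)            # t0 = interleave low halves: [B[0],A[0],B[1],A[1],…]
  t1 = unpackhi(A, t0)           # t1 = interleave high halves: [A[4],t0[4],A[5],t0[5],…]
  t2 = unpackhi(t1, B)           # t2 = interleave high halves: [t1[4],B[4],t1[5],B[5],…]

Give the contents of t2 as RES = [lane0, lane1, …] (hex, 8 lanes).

  t0: 18 26 92 ae dd dc 47 f2
  t1: f9 dd b4 dc 96 47 b8 f2
  t2: 96 0a 47 cd b8 78 f2 f9

RES = [ 0x96  0x0a  0x47  0xcd  0xb8  0x78  0xf2  0xf9 ]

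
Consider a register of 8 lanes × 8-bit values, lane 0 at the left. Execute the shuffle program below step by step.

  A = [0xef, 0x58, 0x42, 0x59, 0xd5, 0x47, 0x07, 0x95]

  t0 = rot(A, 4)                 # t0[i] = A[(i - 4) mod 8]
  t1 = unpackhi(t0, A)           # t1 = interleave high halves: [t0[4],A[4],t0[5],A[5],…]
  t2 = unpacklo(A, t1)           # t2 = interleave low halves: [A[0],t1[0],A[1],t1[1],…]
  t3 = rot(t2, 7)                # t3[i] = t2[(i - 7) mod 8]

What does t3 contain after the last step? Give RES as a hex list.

RES = [0xef, 0x58, 0xd5, 0x42, 0x58, 0x59, 0x47, 0xef]

  t0: d5 47 07 95 ef 58 42 59
  t1: ef d5 58 47 42 07 59 95
  t2: ef ef 58 d5 42 58 59 47
  t3: ef 58 d5 42 58 59 47 ef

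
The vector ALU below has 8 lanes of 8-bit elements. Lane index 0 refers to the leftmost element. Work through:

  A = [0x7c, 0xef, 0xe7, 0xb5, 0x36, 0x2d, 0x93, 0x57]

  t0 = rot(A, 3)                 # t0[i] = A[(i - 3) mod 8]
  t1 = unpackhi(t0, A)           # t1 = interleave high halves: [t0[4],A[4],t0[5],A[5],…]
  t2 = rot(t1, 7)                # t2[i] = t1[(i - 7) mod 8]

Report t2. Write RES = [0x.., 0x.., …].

→ t0 |2d|93|57|7c|ef|e7|b5|36|
→ t1 |ef|36|e7|2d|b5|93|36|57|
→ t2 |36|e7|2d|b5|93|36|57|ef|

RES = [0x36, 0xe7, 0x2d, 0xb5, 0x93, 0x36, 0x57, 0xef]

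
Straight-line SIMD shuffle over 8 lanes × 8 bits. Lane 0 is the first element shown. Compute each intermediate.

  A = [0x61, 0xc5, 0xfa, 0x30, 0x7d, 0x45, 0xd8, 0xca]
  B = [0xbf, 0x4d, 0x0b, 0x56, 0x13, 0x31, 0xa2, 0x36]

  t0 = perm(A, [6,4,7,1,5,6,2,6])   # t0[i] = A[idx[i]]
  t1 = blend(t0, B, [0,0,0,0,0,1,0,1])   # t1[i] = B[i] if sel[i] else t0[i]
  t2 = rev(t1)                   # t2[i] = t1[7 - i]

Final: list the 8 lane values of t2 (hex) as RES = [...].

  t0: d8 7d ca c5 45 d8 fa d8
  t1: d8 7d ca c5 45 31 fa 36
  t2: 36 fa 31 45 c5 ca 7d d8

RES = [0x36, 0xfa, 0x31, 0x45, 0xc5, 0xca, 0x7d, 0xd8]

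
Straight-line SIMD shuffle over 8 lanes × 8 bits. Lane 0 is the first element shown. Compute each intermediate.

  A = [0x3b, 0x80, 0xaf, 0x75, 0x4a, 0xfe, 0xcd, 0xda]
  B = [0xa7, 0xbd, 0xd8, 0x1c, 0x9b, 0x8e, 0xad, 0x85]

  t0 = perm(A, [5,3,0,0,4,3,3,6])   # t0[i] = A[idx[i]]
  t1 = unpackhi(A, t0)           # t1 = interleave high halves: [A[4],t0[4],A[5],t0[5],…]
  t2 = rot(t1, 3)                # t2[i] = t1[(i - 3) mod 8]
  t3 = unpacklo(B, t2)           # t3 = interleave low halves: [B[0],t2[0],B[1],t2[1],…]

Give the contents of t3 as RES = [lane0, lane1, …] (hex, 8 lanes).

  t0: fe 75 3b 3b 4a 75 75 cd
  t1: 4a 4a fe 75 cd 75 da cd
  t2: 75 da cd 4a 4a fe 75 cd
  t3: a7 75 bd da d8 cd 1c 4a

RES = [0xa7, 0x75, 0xbd, 0xda, 0xd8, 0xcd, 0x1c, 0x4a]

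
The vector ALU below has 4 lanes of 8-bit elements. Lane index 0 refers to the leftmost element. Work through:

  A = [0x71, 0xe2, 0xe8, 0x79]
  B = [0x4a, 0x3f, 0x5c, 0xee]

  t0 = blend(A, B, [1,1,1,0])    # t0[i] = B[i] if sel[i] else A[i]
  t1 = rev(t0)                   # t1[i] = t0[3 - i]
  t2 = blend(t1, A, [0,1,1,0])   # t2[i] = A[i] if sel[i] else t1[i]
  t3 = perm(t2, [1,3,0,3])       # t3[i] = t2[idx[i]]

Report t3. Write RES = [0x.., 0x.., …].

→ t0 |4a|3f|5c|79|
→ t1 |79|5c|3f|4a|
→ t2 |79|e2|e8|4a|
→ t3 |e2|4a|79|4a|

RES = [ 0xe2  0x4a  0x79  0x4a ]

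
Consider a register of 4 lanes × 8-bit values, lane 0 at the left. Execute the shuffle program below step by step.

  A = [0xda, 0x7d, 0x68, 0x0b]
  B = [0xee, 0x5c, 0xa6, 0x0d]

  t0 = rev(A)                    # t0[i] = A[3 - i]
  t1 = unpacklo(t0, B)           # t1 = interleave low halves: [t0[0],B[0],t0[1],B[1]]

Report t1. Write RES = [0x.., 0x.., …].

t0 = [0x0b, 0x68, 0x7d, 0xda]
t1 = [0x0b, 0xee, 0x68, 0x5c]

RES = [0x0b, 0xee, 0x68, 0x5c]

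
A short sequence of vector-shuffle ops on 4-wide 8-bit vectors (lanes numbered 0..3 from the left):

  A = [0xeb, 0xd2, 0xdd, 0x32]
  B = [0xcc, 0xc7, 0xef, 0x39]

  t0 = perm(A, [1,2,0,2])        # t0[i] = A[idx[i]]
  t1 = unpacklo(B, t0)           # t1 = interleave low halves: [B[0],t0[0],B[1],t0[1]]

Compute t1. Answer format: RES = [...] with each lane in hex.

RES = [ 0xcc  0xd2  0xc7  0xdd ]

t0 = [0xd2, 0xdd, 0xeb, 0xdd]
t1 = [0xcc, 0xd2, 0xc7, 0xdd]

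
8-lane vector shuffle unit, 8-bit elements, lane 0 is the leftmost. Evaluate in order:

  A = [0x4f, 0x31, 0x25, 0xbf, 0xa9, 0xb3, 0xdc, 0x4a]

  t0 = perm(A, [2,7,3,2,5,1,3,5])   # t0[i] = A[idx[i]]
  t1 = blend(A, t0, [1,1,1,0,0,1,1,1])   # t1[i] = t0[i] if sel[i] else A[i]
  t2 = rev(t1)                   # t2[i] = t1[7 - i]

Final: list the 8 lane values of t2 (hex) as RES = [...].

RES = [0xb3, 0xbf, 0x31, 0xa9, 0xbf, 0xbf, 0x4a, 0x25]

→ t0 |25|4a|bf|25|b3|31|bf|b3|
→ t1 |25|4a|bf|bf|a9|31|bf|b3|
→ t2 |b3|bf|31|a9|bf|bf|4a|25|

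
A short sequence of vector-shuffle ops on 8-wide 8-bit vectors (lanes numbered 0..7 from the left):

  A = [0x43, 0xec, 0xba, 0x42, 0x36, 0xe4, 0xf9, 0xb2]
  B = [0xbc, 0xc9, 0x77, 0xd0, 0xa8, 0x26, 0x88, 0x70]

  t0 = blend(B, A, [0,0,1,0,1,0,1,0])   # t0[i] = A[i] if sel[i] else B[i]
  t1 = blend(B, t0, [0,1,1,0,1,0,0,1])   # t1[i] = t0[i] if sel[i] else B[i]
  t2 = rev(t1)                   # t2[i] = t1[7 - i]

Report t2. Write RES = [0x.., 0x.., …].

RES = [0x70, 0x88, 0x26, 0x36, 0xd0, 0xba, 0xc9, 0xbc]

t0 = [0xbc, 0xc9, 0xba, 0xd0, 0x36, 0x26, 0xf9, 0x70]
t1 = [0xbc, 0xc9, 0xba, 0xd0, 0x36, 0x26, 0x88, 0x70]
t2 = [0x70, 0x88, 0x26, 0x36, 0xd0, 0xba, 0xc9, 0xbc]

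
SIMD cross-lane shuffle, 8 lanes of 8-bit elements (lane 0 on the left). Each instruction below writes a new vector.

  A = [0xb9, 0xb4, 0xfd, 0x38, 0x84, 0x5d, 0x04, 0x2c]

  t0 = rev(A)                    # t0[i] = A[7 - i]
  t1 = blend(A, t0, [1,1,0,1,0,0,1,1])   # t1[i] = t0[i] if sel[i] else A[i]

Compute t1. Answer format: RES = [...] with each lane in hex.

  t0: 2c 04 5d 84 38 fd b4 b9
  t1: 2c 04 fd 84 84 5d b4 b9

RES = [ 0x2c  0x04  0xfd  0x84  0x84  0x5d  0xb4  0xb9 ]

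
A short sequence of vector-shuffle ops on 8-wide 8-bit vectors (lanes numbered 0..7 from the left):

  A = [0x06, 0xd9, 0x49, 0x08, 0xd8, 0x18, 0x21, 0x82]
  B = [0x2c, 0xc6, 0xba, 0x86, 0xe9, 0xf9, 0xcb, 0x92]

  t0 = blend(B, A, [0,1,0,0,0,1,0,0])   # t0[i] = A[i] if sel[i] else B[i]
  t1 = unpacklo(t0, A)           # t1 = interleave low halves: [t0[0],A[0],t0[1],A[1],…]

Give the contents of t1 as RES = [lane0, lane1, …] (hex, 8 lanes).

RES = [ 0x2c  0x06  0xd9  0xd9  0xba  0x49  0x86  0x08 ]

  t0: 2c d9 ba 86 e9 18 cb 92
  t1: 2c 06 d9 d9 ba 49 86 08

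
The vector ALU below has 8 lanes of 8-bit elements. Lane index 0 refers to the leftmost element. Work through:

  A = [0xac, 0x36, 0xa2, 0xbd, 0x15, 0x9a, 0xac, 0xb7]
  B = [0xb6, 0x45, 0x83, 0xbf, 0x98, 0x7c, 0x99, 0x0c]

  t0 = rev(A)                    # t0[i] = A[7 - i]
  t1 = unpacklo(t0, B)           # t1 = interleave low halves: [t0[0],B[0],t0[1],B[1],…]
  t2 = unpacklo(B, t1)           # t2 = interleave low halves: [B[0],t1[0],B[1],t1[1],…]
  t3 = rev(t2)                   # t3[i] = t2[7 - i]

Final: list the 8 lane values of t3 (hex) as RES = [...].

→ t0 |b7|ac|9a|15|bd|a2|36|ac|
→ t1 |b7|b6|ac|45|9a|83|15|bf|
→ t2 |b6|b7|45|b6|83|ac|bf|45|
→ t3 |45|bf|ac|83|b6|45|b7|b6|

RES = [ 0x45  0xbf  0xac  0x83  0xb6  0x45  0xb7  0xb6 ]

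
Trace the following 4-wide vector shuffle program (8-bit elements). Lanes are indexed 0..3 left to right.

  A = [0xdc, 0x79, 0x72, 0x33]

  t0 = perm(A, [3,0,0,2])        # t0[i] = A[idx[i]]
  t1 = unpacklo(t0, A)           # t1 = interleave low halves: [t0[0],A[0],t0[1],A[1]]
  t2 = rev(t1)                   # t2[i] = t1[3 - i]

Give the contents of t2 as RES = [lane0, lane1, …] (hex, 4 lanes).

  t0: 33 dc dc 72
  t1: 33 dc dc 79
  t2: 79 dc dc 33

RES = [0x79, 0xdc, 0xdc, 0x33]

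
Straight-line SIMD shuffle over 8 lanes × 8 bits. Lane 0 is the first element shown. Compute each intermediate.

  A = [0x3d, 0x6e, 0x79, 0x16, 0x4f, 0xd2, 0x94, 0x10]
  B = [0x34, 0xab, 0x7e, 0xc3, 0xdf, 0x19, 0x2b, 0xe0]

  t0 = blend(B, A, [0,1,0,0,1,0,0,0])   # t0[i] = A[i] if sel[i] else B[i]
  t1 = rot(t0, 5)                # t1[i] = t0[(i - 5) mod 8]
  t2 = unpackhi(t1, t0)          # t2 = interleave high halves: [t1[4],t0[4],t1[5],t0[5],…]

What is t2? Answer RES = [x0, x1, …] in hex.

RES = [0xe0, 0x4f, 0x34, 0x19, 0x6e, 0x2b, 0x7e, 0xe0]

→ t0 |34|6e|7e|c3|4f|19|2b|e0|
→ t1 |c3|4f|19|2b|e0|34|6e|7e|
→ t2 |e0|4f|34|19|6e|2b|7e|e0|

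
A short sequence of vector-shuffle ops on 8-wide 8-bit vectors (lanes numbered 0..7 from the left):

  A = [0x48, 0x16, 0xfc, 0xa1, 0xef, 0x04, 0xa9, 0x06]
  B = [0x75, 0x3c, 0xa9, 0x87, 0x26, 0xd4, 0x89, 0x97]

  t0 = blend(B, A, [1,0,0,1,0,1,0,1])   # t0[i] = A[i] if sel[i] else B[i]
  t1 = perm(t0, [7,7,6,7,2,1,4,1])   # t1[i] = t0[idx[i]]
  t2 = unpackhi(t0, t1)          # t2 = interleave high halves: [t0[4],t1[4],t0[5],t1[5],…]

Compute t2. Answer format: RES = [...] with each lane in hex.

t0 = [0x48, 0x3c, 0xa9, 0xa1, 0x26, 0x04, 0x89, 0x06]
t1 = [0x06, 0x06, 0x89, 0x06, 0xa9, 0x3c, 0x26, 0x3c]
t2 = [0x26, 0xa9, 0x04, 0x3c, 0x89, 0x26, 0x06, 0x3c]

RES = [ 0x26  0xa9  0x04  0x3c  0x89  0x26  0x06  0x3c ]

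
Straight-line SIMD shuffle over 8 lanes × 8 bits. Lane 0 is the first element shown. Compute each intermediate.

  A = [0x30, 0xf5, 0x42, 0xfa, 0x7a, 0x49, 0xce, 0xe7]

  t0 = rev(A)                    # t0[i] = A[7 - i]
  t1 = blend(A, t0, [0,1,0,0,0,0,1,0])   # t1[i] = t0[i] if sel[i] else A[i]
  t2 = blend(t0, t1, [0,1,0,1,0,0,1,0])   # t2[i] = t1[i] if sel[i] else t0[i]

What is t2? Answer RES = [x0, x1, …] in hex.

  t0: e7 ce 49 7a fa 42 f5 30
  t1: 30 ce 42 fa 7a 49 f5 e7
  t2: e7 ce 49 fa fa 42 f5 30

RES = [0xe7, 0xce, 0x49, 0xfa, 0xfa, 0x42, 0xf5, 0x30]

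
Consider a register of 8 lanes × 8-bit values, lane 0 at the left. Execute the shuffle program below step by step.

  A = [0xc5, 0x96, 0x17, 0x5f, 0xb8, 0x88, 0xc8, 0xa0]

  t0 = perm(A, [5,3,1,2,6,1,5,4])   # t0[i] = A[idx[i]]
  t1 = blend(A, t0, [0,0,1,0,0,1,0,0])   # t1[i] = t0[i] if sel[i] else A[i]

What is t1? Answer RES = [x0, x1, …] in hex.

RES = [ 0xc5  0x96  0x96  0x5f  0xb8  0x96  0xc8  0xa0 ]

  t0: 88 5f 96 17 c8 96 88 b8
  t1: c5 96 96 5f b8 96 c8 a0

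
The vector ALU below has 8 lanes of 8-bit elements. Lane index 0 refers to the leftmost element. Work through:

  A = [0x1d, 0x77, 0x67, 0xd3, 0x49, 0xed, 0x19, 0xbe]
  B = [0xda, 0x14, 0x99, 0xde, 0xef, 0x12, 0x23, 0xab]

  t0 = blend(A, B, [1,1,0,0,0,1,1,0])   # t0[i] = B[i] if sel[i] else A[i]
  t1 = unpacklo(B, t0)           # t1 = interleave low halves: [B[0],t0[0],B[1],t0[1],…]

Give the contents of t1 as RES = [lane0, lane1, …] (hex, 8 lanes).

t0 = [0xda, 0x14, 0x67, 0xd3, 0x49, 0x12, 0x23, 0xbe]
t1 = [0xda, 0xda, 0x14, 0x14, 0x99, 0x67, 0xde, 0xd3]

RES = [0xda, 0xda, 0x14, 0x14, 0x99, 0x67, 0xde, 0xd3]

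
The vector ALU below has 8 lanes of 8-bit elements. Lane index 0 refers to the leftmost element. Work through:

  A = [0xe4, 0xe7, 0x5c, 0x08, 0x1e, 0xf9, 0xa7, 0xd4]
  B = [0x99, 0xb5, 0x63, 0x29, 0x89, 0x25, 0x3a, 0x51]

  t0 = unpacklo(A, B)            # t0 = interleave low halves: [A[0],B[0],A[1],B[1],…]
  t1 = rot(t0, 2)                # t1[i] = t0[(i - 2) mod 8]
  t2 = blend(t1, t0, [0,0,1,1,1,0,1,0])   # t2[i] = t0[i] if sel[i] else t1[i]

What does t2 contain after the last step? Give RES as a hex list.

RES = [0x08, 0x29, 0xe7, 0xb5, 0x5c, 0xb5, 0x08, 0x63]

  t0: e4 99 e7 b5 5c 63 08 29
  t1: 08 29 e4 99 e7 b5 5c 63
  t2: 08 29 e7 b5 5c b5 08 63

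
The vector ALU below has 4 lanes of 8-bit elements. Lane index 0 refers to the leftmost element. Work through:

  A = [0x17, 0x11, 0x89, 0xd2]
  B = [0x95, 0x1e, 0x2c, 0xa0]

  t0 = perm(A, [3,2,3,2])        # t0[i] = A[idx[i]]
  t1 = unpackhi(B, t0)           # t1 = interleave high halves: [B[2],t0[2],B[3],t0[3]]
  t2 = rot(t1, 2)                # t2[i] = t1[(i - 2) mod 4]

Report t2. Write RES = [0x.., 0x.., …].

RES = [ 0xa0  0x89  0x2c  0xd2 ]

  t0: d2 89 d2 89
  t1: 2c d2 a0 89
  t2: a0 89 2c d2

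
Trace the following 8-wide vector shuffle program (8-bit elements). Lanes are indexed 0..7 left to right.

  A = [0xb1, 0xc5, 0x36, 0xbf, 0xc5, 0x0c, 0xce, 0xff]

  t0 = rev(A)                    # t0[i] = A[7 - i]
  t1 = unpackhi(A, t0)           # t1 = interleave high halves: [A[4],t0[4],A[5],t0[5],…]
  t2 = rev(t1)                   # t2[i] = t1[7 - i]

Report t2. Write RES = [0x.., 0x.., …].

RES = [0xb1, 0xff, 0xc5, 0xce, 0x36, 0x0c, 0xbf, 0xc5]

  t0: ff ce 0c c5 bf 36 c5 b1
  t1: c5 bf 0c 36 ce c5 ff b1
  t2: b1 ff c5 ce 36 0c bf c5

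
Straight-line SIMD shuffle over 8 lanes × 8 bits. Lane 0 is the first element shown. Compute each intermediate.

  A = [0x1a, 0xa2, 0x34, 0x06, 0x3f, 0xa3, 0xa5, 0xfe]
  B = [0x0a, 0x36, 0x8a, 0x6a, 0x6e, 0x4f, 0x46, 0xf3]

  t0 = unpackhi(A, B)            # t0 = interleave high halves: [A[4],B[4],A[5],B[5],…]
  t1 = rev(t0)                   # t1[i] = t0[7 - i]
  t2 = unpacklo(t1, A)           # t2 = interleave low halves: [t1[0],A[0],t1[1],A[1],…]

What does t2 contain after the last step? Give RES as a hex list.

RES = [ 0xf3  0x1a  0xfe  0xa2  0x46  0x34  0xa5  0x06 ]

→ t0 |3f|6e|a3|4f|a5|46|fe|f3|
→ t1 |f3|fe|46|a5|4f|a3|6e|3f|
→ t2 |f3|1a|fe|a2|46|34|a5|06|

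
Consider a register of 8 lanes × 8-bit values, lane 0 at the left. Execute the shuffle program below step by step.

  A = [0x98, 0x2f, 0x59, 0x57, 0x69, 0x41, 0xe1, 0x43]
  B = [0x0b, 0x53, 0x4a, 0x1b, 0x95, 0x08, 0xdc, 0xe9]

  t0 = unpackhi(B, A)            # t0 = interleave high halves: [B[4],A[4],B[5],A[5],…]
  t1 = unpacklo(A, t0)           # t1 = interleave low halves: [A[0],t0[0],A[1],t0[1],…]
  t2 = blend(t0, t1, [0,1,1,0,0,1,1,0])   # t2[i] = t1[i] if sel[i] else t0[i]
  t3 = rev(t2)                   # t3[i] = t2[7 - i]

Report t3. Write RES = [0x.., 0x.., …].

t0 = [0x95, 0x69, 0x08, 0x41, 0xdc, 0xe1, 0xe9, 0x43]
t1 = [0x98, 0x95, 0x2f, 0x69, 0x59, 0x08, 0x57, 0x41]
t2 = [0x95, 0x95, 0x2f, 0x41, 0xdc, 0x08, 0x57, 0x43]
t3 = [0x43, 0x57, 0x08, 0xdc, 0x41, 0x2f, 0x95, 0x95]

RES = [ 0x43  0x57  0x08  0xdc  0x41  0x2f  0x95  0x95 ]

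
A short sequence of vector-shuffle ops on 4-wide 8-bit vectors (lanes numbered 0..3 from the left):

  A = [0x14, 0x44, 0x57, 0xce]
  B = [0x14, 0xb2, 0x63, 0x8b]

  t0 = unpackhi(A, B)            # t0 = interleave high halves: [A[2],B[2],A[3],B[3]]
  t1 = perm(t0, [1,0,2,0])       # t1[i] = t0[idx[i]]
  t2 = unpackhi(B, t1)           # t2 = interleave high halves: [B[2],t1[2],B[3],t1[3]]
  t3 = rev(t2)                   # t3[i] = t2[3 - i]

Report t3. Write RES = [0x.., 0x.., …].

t0 = [0x57, 0x63, 0xce, 0x8b]
t1 = [0x63, 0x57, 0xce, 0x57]
t2 = [0x63, 0xce, 0x8b, 0x57]
t3 = [0x57, 0x8b, 0xce, 0x63]

RES = [0x57, 0x8b, 0xce, 0x63]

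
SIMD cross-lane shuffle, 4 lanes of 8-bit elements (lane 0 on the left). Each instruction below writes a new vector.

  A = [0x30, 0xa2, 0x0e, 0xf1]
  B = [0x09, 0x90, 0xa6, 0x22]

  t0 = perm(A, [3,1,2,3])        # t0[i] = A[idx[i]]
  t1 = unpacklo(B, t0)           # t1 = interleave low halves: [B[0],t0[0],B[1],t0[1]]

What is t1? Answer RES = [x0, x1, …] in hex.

RES = [ 0x09  0xf1  0x90  0xa2 ]

t0 = [0xf1, 0xa2, 0x0e, 0xf1]
t1 = [0x09, 0xf1, 0x90, 0xa2]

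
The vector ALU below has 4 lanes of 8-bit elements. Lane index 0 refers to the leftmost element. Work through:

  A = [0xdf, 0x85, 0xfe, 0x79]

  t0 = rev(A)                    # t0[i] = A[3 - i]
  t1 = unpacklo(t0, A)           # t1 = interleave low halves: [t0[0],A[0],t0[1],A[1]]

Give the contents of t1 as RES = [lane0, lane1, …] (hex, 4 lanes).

RES = [0x79, 0xdf, 0xfe, 0x85]

→ t0 |79|fe|85|df|
→ t1 |79|df|fe|85|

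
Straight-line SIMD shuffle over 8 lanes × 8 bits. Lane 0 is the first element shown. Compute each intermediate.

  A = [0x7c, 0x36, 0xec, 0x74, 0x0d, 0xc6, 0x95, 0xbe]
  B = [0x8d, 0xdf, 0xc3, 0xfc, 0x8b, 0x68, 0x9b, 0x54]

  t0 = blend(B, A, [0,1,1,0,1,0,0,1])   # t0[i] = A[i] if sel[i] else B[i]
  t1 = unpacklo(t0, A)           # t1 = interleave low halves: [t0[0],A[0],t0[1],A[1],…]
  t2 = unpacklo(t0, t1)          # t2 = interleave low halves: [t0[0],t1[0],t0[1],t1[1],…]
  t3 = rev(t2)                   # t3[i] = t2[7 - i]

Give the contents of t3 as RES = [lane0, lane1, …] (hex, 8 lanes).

→ t0 |8d|36|ec|fc|0d|68|9b|be|
→ t1 |8d|7c|36|36|ec|ec|fc|74|
→ t2 |8d|8d|36|7c|ec|36|fc|36|
→ t3 |36|fc|36|ec|7c|36|8d|8d|

RES = [0x36, 0xfc, 0x36, 0xec, 0x7c, 0x36, 0x8d, 0x8d]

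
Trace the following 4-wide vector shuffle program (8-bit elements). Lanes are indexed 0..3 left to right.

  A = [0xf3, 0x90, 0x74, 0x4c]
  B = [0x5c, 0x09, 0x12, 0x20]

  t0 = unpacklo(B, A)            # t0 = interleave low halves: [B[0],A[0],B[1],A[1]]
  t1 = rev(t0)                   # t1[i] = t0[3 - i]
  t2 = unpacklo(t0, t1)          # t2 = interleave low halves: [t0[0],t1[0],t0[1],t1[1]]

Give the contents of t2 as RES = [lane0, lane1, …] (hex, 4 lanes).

  t0: 5c f3 09 90
  t1: 90 09 f3 5c
  t2: 5c 90 f3 09

RES = [ 0x5c  0x90  0xf3  0x09 ]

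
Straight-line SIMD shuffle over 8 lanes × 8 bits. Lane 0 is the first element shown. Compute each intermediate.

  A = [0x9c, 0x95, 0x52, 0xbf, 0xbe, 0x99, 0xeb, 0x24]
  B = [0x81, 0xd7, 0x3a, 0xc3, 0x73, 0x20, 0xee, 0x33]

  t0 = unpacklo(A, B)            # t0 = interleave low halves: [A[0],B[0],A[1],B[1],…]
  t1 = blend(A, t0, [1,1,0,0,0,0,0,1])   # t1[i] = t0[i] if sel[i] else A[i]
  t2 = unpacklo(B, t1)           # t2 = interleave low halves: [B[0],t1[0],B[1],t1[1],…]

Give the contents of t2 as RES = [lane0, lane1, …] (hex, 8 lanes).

t0 = [0x9c, 0x81, 0x95, 0xd7, 0x52, 0x3a, 0xbf, 0xc3]
t1 = [0x9c, 0x81, 0x52, 0xbf, 0xbe, 0x99, 0xeb, 0xc3]
t2 = [0x81, 0x9c, 0xd7, 0x81, 0x3a, 0x52, 0xc3, 0xbf]

RES = [0x81, 0x9c, 0xd7, 0x81, 0x3a, 0x52, 0xc3, 0xbf]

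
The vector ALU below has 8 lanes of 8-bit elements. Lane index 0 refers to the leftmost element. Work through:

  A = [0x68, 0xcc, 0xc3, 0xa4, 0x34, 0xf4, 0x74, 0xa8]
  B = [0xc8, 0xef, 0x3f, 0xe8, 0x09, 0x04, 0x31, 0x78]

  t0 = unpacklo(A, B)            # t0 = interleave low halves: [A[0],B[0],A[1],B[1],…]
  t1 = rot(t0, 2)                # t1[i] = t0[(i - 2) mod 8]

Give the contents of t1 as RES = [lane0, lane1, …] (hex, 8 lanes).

t0 = [0x68, 0xc8, 0xcc, 0xef, 0xc3, 0x3f, 0xa4, 0xe8]
t1 = [0xa4, 0xe8, 0x68, 0xc8, 0xcc, 0xef, 0xc3, 0x3f]

RES = [0xa4, 0xe8, 0x68, 0xc8, 0xcc, 0xef, 0xc3, 0x3f]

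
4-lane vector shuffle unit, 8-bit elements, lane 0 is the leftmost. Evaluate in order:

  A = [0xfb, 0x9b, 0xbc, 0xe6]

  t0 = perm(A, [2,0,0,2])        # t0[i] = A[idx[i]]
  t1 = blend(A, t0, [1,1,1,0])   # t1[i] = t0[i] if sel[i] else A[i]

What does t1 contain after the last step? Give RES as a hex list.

t0 = [0xbc, 0xfb, 0xfb, 0xbc]
t1 = [0xbc, 0xfb, 0xfb, 0xe6]

RES = [ 0xbc  0xfb  0xfb  0xe6 ]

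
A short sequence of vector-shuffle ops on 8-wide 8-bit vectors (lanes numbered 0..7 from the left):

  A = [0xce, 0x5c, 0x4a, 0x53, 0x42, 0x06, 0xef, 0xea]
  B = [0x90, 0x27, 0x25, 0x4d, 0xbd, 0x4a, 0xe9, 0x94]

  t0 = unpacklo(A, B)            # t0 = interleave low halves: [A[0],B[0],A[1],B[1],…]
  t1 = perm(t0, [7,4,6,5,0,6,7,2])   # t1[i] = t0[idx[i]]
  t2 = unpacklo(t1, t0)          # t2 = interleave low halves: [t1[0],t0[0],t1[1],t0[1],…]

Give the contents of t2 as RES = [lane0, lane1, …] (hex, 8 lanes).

RES = [ 0x4d  0xce  0x4a  0x90  0x53  0x5c  0x25  0x27 ]

→ t0 |ce|90|5c|27|4a|25|53|4d|
→ t1 |4d|4a|53|25|ce|53|4d|5c|
→ t2 |4d|ce|4a|90|53|5c|25|27|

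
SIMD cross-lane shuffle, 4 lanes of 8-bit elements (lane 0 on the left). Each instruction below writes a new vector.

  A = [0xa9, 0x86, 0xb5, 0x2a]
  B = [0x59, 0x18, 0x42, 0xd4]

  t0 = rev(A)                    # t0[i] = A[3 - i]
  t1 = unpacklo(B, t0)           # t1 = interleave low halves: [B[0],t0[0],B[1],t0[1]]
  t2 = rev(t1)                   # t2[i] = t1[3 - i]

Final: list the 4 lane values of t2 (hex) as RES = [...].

  t0: 2a b5 86 a9
  t1: 59 2a 18 b5
  t2: b5 18 2a 59

RES = [0xb5, 0x18, 0x2a, 0x59]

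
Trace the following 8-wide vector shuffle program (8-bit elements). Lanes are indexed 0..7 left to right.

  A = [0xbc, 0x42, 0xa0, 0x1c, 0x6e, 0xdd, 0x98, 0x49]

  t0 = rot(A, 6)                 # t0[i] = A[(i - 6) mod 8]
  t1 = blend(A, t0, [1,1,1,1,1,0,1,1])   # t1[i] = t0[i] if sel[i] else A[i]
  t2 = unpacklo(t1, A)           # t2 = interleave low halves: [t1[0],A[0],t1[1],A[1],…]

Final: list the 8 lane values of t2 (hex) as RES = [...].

RES = [0xa0, 0xbc, 0x1c, 0x42, 0x6e, 0xa0, 0xdd, 0x1c]

  t0: a0 1c 6e dd 98 49 bc 42
  t1: a0 1c 6e dd 98 dd bc 42
  t2: a0 bc 1c 42 6e a0 dd 1c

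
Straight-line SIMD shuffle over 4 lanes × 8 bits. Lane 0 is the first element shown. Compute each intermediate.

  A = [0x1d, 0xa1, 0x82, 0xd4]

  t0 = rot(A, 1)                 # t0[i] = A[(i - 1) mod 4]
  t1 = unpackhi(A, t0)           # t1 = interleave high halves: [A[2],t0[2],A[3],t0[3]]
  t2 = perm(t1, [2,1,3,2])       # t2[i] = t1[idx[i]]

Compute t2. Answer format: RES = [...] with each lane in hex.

RES = [ 0xd4  0xa1  0x82  0xd4 ]

  t0: d4 1d a1 82
  t1: 82 a1 d4 82
  t2: d4 a1 82 d4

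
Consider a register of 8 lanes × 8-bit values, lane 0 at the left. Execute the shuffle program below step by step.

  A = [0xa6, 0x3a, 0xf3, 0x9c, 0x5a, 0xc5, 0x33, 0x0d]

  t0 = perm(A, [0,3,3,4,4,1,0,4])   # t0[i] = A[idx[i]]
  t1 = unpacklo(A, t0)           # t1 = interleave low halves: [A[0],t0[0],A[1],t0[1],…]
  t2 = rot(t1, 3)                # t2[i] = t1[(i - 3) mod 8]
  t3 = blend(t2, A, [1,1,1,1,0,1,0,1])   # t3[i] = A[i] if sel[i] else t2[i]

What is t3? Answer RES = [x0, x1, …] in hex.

RES = [ 0xa6  0x3a  0xf3  0x9c  0xa6  0xc5  0x9c  0x0d ]

  t0: a6 9c 9c 5a 5a 3a a6 5a
  t1: a6 a6 3a 9c f3 9c 9c 5a
  t2: 9c 9c 5a a6 a6 3a 9c f3
  t3: a6 3a f3 9c a6 c5 9c 0d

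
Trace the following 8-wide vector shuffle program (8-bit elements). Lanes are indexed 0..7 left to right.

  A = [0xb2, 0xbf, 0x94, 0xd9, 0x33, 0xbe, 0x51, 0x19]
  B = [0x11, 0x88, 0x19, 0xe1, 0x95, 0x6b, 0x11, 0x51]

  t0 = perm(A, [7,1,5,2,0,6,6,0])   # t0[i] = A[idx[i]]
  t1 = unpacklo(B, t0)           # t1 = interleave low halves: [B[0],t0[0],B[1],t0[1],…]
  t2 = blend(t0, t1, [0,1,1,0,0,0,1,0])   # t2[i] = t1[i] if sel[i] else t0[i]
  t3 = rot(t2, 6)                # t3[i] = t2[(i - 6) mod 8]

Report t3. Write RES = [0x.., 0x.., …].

  t0: 19 bf be 94 b2 51 51 b2
  t1: 11 19 88 bf 19 be e1 94
  t2: 19 19 88 94 b2 51 e1 b2
  t3: 88 94 b2 51 e1 b2 19 19

RES = [ 0x88  0x94  0xb2  0x51  0xe1  0xb2  0x19  0x19 ]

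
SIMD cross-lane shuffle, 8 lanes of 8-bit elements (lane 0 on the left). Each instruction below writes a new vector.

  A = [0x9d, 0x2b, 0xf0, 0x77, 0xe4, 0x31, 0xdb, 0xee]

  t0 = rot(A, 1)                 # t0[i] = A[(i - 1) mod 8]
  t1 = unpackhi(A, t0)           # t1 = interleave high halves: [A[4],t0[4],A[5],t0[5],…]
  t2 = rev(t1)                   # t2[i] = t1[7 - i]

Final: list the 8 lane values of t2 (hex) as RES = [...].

RES = [ 0xdb  0xee  0x31  0xdb  0xe4  0x31  0x77  0xe4 ]

  t0: ee 9d 2b f0 77 e4 31 db
  t1: e4 77 31 e4 db 31 ee db
  t2: db ee 31 db e4 31 77 e4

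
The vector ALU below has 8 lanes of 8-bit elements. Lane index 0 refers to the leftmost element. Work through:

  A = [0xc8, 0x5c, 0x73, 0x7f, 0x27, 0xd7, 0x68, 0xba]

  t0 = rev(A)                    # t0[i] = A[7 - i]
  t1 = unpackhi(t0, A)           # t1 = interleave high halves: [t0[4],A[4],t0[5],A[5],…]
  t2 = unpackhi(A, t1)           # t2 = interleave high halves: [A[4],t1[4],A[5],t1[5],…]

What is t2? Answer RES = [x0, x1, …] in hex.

  t0: ba 68 d7 27 7f 73 5c c8
  t1: 7f 27 73 d7 5c 68 c8 ba
  t2: 27 5c d7 68 68 c8 ba ba

RES = [0x27, 0x5c, 0xd7, 0x68, 0x68, 0xc8, 0xba, 0xba]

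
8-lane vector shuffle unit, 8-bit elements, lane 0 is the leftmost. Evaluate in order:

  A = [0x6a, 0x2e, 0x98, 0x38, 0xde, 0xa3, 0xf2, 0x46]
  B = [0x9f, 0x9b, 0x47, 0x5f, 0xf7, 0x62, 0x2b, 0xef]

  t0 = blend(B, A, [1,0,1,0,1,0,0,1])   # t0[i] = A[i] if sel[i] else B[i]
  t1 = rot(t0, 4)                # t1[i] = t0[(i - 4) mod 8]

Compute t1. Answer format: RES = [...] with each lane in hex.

RES = [0xde, 0x62, 0x2b, 0x46, 0x6a, 0x9b, 0x98, 0x5f]

  t0: 6a 9b 98 5f de 62 2b 46
  t1: de 62 2b 46 6a 9b 98 5f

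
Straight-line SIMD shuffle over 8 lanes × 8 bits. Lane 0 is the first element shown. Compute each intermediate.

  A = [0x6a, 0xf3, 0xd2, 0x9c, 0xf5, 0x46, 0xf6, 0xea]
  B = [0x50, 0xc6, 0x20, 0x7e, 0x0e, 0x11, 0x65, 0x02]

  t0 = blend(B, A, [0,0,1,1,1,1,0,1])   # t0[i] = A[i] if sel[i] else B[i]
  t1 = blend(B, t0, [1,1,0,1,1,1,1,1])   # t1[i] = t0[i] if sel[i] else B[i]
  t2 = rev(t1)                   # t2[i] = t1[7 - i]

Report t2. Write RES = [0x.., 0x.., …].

t0 = [0x50, 0xc6, 0xd2, 0x9c, 0xf5, 0x46, 0x65, 0xea]
t1 = [0x50, 0xc6, 0x20, 0x9c, 0xf5, 0x46, 0x65, 0xea]
t2 = [0xea, 0x65, 0x46, 0xf5, 0x9c, 0x20, 0xc6, 0x50]

RES = [ 0xea  0x65  0x46  0xf5  0x9c  0x20  0xc6  0x50 ]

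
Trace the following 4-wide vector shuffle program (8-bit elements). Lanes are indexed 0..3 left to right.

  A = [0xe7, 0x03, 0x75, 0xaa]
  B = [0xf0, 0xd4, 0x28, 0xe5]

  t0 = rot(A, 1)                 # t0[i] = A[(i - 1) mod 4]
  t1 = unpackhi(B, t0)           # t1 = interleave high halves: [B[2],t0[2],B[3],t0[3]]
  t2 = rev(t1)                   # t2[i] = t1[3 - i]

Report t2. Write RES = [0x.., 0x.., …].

RES = [0x75, 0xe5, 0x03, 0x28]

  t0: aa e7 03 75
  t1: 28 03 e5 75
  t2: 75 e5 03 28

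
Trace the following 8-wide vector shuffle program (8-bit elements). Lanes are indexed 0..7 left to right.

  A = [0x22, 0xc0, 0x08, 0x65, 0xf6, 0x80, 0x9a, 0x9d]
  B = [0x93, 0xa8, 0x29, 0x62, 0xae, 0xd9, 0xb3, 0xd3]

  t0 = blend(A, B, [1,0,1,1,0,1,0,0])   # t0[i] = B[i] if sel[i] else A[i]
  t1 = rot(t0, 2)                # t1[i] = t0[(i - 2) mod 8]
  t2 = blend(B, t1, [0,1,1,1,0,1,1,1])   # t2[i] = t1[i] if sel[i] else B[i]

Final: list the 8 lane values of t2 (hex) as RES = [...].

RES = [ 0x93  0x9d  0x93  0xc0  0xae  0x62  0xf6  0xd9 ]

  t0: 93 c0 29 62 f6 d9 9a 9d
  t1: 9a 9d 93 c0 29 62 f6 d9
  t2: 93 9d 93 c0 ae 62 f6 d9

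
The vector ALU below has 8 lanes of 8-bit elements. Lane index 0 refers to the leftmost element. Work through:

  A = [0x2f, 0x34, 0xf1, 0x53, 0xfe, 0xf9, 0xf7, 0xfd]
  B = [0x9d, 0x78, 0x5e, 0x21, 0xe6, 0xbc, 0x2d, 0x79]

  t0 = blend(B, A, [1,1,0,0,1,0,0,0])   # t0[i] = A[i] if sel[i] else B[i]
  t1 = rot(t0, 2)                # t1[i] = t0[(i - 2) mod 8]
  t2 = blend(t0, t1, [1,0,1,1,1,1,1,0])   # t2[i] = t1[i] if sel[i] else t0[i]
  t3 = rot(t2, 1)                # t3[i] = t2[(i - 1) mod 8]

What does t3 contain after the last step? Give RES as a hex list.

RES = [0x79, 0x2d, 0x34, 0x2f, 0x34, 0x5e, 0x21, 0xfe]

  t0: 2f 34 5e 21 fe bc 2d 79
  t1: 2d 79 2f 34 5e 21 fe bc
  t2: 2d 34 2f 34 5e 21 fe 79
  t3: 79 2d 34 2f 34 5e 21 fe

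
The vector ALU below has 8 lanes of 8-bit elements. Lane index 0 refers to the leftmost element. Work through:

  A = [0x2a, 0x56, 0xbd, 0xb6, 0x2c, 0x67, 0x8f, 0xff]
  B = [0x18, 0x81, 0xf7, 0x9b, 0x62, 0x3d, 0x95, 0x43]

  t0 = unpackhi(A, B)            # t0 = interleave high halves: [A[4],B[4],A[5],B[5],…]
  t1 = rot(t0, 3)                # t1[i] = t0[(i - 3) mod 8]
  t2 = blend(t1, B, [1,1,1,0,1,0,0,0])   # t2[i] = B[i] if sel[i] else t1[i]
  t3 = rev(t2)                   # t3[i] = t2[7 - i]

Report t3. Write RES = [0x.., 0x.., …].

RES = [0x8f, 0x3d, 0x67, 0x62, 0x2c, 0xf7, 0x81, 0x18]

  t0: 2c 62 67 3d 8f 95 ff 43
  t1: 95 ff 43 2c 62 67 3d 8f
  t2: 18 81 f7 2c 62 67 3d 8f
  t3: 8f 3d 67 62 2c f7 81 18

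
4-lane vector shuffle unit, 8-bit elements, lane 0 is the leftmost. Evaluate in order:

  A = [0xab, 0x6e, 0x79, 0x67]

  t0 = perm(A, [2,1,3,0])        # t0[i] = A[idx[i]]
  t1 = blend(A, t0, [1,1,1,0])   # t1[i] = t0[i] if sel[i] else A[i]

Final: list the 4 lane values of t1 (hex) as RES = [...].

  t0: 79 6e 67 ab
  t1: 79 6e 67 67

RES = [0x79, 0x6e, 0x67, 0x67]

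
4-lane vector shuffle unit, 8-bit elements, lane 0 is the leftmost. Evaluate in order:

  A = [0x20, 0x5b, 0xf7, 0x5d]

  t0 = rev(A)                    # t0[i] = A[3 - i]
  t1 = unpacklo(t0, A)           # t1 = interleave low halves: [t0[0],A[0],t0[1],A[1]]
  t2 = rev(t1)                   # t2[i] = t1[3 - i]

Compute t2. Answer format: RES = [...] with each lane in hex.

→ t0 |5d|f7|5b|20|
→ t1 |5d|20|f7|5b|
→ t2 |5b|f7|20|5d|

RES = [0x5b, 0xf7, 0x20, 0x5d]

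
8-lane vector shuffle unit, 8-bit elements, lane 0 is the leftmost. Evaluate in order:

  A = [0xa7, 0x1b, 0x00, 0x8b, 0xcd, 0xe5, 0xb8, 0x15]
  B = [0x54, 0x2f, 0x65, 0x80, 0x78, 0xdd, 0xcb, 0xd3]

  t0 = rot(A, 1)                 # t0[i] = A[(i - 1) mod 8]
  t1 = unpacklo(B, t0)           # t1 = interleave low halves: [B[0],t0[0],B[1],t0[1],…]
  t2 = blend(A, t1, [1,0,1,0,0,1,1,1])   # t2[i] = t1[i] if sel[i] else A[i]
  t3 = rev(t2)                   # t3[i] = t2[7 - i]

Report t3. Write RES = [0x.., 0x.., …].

RES = [ 0x00  0x80  0x1b  0xcd  0x8b  0x2f  0x1b  0x54 ]

t0 = [0x15, 0xa7, 0x1b, 0x00, 0x8b, 0xcd, 0xe5, 0xb8]
t1 = [0x54, 0x15, 0x2f, 0xa7, 0x65, 0x1b, 0x80, 0x00]
t2 = [0x54, 0x1b, 0x2f, 0x8b, 0xcd, 0x1b, 0x80, 0x00]
t3 = [0x00, 0x80, 0x1b, 0xcd, 0x8b, 0x2f, 0x1b, 0x54]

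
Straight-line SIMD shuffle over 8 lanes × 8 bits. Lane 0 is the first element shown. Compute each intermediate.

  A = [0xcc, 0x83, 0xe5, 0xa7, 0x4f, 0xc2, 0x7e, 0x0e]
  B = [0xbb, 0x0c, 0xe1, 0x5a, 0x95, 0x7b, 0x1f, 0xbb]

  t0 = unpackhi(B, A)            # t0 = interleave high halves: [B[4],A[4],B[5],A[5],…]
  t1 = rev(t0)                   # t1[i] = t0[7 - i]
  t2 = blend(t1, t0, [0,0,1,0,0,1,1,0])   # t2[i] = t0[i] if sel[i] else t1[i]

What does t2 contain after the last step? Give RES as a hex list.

RES = [ 0x0e  0xbb  0x7b  0x1f  0xc2  0x7e  0xbb  0x95 ]

→ t0 |95|4f|7b|c2|1f|7e|bb|0e|
→ t1 |0e|bb|7e|1f|c2|7b|4f|95|
→ t2 |0e|bb|7b|1f|c2|7e|bb|95|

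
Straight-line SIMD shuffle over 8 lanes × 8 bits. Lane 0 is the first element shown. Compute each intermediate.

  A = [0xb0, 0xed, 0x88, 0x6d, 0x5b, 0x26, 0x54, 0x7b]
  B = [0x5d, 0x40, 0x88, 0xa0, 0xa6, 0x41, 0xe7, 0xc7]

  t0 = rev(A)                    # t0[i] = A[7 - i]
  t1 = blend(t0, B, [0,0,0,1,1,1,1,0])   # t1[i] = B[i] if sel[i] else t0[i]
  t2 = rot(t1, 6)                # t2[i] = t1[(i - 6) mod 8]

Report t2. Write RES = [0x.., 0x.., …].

RES = [ 0x26  0xa0  0xa6  0x41  0xe7  0xb0  0x7b  0x54 ]

→ t0 |7b|54|26|5b|6d|88|ed|b0|
→ t1 |7b|54|26|a0|a6|41|e7|b0|
→ t2 |26|a0|a6|41|e7|b0|7b|54|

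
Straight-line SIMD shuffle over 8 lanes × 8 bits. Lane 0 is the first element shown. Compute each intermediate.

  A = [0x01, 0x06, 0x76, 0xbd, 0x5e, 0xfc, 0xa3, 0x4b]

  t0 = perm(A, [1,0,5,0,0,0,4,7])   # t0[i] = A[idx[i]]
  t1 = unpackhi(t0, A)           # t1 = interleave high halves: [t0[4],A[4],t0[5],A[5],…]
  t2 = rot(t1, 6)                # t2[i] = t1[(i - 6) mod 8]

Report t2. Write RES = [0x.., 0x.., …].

  t0: 06 01 fc 01 01 01 5e 4b
  t1: 01 5e 01 fc 5e a3 4b 4b
  t2: 01 fc 5e a3 4b 4b 01 5e

RES = [0x01, 0xfc, 0x5e, 0xa3, 0x4b, 0x4b, 0x01, 0x5e]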